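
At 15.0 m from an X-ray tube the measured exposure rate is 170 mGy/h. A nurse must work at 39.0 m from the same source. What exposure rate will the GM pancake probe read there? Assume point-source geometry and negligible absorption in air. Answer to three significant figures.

By the inverse-square law, scaling from 15.0 m to 39.0 m:
170 × (15.0/39.0)² = 170 × 0.1479 = 25.14 mGy/h.

25.1 mGy/h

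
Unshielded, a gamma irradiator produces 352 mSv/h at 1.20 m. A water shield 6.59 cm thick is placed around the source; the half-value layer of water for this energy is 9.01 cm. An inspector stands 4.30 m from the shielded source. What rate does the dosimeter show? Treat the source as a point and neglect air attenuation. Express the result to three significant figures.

Distance alone: (1.20/4.30)² = 0.07788, so 352 × 0.07788 = 27.41 mSv/h.
Shield: 6.59/9.01 = 0.7314 half-value layers → attenuation 2^(−0.7314) = 0.6023.
Combined: 27.41 × 0.6023 = 16.51 mSv/h.

16.5 mSv/h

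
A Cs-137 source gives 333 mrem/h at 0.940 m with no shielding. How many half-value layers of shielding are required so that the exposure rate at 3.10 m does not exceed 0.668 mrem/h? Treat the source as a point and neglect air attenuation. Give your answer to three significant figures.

At 3.10 m, distance alone gives (0.940/3.10)² = 0.09195, so 333 × 0.09195 = 30.62 mrem/h.
Further attenuation needed: 30.62/0.668 = 45.84.
n = log₂(45.84) = 5.519 half-value layers.

5.52 half-value layers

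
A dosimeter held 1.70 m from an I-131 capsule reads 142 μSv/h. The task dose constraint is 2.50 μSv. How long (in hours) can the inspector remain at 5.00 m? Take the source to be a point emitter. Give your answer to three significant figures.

Using I₁d₁² = I₂d₂², rate at 5.00 m:
(1.70/5.00)² = 0.1156, so 142 × 0.1156 = 16.42 μSv/h.
Stay time = 2.50 μSv ÷ 16.42 μSv/h = 0.1523 h.

0.152 h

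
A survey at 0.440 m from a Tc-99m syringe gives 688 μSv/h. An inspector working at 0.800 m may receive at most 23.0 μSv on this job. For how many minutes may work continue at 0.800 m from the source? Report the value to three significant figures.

Using I₁d₁² = I₂d₂², rate at 0.800 m:
(0.440/0.800)² = 0.3025, so 688 × 0.3025 = 208.1 μSv/h.
Stay time = 23.0 μSv ÷ 208.1 μSv/h = 0.1105 h = 6.630 min.

6.63 min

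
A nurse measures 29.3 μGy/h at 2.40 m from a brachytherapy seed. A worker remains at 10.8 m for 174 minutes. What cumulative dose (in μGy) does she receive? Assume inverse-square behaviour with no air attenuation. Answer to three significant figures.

By the inverse-square law, rate at 10.8 m:
29.3 × (2.40/10.8)² = 29.3 × 0.04938 = 1.447 μGy/h.
Dose = rate × time = 1.447 μGy/h × 2.900 h = 4.196 μGy.

4.20 μGy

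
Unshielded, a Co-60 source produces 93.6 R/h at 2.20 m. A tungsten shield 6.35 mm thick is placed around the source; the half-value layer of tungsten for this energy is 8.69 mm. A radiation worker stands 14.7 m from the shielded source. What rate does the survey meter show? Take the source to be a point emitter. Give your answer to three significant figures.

Distance alone: 93.6 × (2.20/14.7)² = 93.6 × 0.02240 = 2.097 R/h.
Shield: 6.35/8.69 = 0.7307 half-value layers → attenuation 2^(−0.7307) = 0.6026.
Combined: 2.097 × 0.6026 = 1.264 R/h.

1.26 R/h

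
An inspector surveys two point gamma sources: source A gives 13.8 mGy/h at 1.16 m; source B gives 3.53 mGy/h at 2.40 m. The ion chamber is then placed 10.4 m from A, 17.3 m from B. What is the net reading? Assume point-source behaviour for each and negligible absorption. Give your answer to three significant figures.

Each source contributes Iᵢ·(dᵢ/rᵢ)²; contributions add.
A: 13.8 × (1.16/10.4)² = 0.1717 mGy/h
B: 3.53 × (2.40/17.3)² = 0.06794 mGy/h
Total = 0.1717 + 0.06794 = 0.2396 mGy/h.

0.240 mGy/h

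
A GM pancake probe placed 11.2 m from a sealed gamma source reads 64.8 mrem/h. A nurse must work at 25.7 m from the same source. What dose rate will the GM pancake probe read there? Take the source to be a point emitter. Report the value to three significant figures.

12.3 mrem/h

Applying the 1/r² law, scaling from 11.2 m to 25.7 m:
64.8 × (11.2/25.7)² = 64.8 × 0.1899 = 12.31 mrem/h.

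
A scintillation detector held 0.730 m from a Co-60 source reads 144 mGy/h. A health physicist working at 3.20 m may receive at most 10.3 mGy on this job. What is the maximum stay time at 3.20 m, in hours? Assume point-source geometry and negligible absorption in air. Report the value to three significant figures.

Using I₁d₁² = I₂d₂², rate at 3.20 m:
144 × (0.730/3.20)² = 144 × 0.05204 = 7.494 mGy/h.
Stay time = 10.3 mGy ÷ 7.494 mGy/h = 1.374 h.

1.37 h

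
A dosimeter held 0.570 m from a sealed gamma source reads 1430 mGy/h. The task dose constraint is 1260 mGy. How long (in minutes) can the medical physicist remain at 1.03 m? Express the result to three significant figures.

173 min

Applying the 1/r² law, rate at 1.03 m:
1430 × (0.570/1.03)² = 1430 × 0.3062 = 437.9 mGy/h.
Stay time = 1260 mGy ÷ 437.9 mGy/h = 2.877 h = 172.6 min.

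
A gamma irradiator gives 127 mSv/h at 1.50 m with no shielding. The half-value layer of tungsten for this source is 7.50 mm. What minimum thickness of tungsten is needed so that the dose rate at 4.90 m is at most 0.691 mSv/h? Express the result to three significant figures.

At 4.90 m, distance alone gives (1.50/4.90)² = 0.09371, so 127 × 0.09371 = 11.90 mSv/h.
Further attenuation needed: 11.90/0.691 = 17.22.
n = log₂(17.22) = 4.106 half-value layers.
Thickness = 4.106 × 7.50 mm = 30.79 mm.

30.8 mm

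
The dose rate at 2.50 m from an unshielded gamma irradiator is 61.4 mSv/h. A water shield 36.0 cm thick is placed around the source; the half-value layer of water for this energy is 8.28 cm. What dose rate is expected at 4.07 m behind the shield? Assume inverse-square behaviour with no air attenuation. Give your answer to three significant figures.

Distance alone: 61.4 × (2.50/4.07)² = 61.4 × 0.3773 = 23.17 mSv/h.
Shield: 36.0/8.28 = 4.348 half-value layers → attenuation 2^(−4.348) = 0.04910.
Combined: 23.17 × 0.04910 = 1.138 mSv/h.

1.14 mSv/h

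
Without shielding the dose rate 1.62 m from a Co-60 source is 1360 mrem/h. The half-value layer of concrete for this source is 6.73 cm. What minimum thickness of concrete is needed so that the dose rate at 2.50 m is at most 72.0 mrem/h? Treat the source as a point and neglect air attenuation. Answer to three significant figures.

At 2.50 m, distance alone gives 1360 × (1.62/2.50)² = 1360 × 0.4199 = 571.1 mrem/h.
Further attenuation needed: 571.1/72.0 = 7.932.
n = log₂(7.932) = 2.988 half-value layers.
Thickness = 2.988 × 6.73 cm = 20.11 cm.

20.1 cm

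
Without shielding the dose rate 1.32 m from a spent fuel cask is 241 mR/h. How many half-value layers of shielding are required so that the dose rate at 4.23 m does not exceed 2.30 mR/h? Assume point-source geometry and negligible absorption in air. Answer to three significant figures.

3.35 half-value layers

At 4.23 m, distance alone gives (1.32/4.23)² = 0.09738, so 241 × 0.09738 = 23.47 mR/h.
Further attenuation needed: 23.47/2.30 = 10.20.
n = log₂(10.20) = 3.350 half-value layers.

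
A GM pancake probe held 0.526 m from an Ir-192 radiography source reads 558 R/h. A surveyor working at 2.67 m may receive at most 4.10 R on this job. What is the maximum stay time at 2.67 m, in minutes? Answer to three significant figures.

11.4 min

By the inverse-square law, rate at 2.67 m:
(0.526/2.67)² = 0.03881, so 558 × 0.03881 = 21.66 R/h.
Stay time = 4.10 R ÷ 21.66 R/h = 0.1893 h = 11.36 min.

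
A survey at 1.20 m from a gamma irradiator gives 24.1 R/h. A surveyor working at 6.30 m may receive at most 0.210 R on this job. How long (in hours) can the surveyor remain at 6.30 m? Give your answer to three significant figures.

0.240 h

By the inverse-square law, rate at 6.30 m:
(1.20/6.30)² = 0.03628, so 24.1 × 0.03628 = 0.8743 R/h.
Stay time = 0.210 R ÷ 0.8743 R/h = 0.2402 h.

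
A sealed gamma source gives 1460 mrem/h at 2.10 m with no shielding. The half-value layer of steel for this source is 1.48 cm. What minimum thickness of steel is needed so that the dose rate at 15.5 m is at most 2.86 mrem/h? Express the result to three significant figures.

At 15.5 m, distance alone gives (2.10/15.5)² = 0.01836, so 1460 × 0.01836 = 26.81 mrem/h.
Further attenuation needed: 26.81/2.86 = 9.374.
n = log₂(9.374) = 3.229 half-value layers.
Thickness = 3.229 × 1.48 cm = 4.779 cm.

4.78 cm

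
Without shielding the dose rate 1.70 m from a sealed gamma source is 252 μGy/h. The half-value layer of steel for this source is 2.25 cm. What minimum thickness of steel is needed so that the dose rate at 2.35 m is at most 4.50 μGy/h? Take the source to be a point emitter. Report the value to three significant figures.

At 2.35 m, distance alone gives (1.70/2.35)² = 0.5233, so 252 × 0.5233 = 131.9 μGy/h.
Further attenuation needed: 131.9/4.50 = 29.31.
n = log₂(29.31) = 4.873 half-value layers.
Thickness = 4.873 × 2.25 cm = 10.96 cm.

11.0 cm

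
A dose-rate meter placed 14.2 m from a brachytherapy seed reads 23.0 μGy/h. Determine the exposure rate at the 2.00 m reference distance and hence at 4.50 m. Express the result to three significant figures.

1160 μGy/h; 229 μGy/h

Applying the 1/r² law,
At 2.00 m: (14.2/2.00)² = 50.41, so 23.0 × 50.41 = 1159 μGy/h
At 4.50 m: (2.00/4.50)² = 0.1975, so 1159 × 0.1975 = 228.9 μGy/h.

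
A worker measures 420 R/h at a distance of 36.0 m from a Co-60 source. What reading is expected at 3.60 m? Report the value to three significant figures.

42000 R/h

Intensity scales as (d₁/d₂)², so the rate at 3.60 m is
420 × (36.0/3.60)² = 420 × 100.0 = 42000 R/h.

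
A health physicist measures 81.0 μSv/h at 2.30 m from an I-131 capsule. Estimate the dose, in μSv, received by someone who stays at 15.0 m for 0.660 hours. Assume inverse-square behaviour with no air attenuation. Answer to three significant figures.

Intensity scales as (d₁/d₂)², so rate at 15.0 m:
81.0 × (2.30/15.0)² = 81.0 × 0.02351 = 1.904 μSv/h.
Dose = rate × time = 1.904 μSv/h × 0.6600 h = 1.257 μSv.

1.26 μSv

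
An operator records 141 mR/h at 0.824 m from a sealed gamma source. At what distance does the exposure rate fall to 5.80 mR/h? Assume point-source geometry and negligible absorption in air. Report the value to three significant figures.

Using I₁d₁² = I₂d₂², d₂ = d₁·√(I₁/I₂).
I₁/I₂ = 141/5.80 = 24.31, so d₂ = 0.824 × √24.31 = 4.063 m.

4.06 m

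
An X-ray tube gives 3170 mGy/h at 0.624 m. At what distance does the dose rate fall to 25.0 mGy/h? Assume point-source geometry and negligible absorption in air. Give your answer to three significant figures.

7.03 m

Intensity scales as (d₁/d₂)², so d₂ = d₁·√(I₁/I₂).
I₁/I₂ = 3170/25.0 = 126.8, so d₂ = 0.624 × √126.8 = 7.027 m.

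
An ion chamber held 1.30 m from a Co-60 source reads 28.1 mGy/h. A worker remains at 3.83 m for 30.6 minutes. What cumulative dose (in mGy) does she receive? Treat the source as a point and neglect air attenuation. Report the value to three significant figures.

1.65 mGy

By the inverse-square law, rate at 3.83 m:
28.1 × (1.30/3.83)² = 28.1 × 0.1152 = 3.237 mGy/h.
Dose = rate × time = 3.237 mGy/h × 0.5100 h = 1.651 mGy.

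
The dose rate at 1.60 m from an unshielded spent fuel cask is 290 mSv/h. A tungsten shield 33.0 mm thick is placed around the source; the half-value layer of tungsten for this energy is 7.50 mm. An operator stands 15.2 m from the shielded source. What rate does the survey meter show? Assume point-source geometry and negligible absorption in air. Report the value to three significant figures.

0.152 mSv/h

Distance alone: (1.60/15.2)² = 0.01108, so 290 × 0.01108 = 3.213 mSv/h.
Shield: 33.0/7.50 = 4.400 half-value layers → attenuation 2^(−4.400) = 0.04737.
Combined: 3.213 × 0.04737 = 0.1522 mSv/h.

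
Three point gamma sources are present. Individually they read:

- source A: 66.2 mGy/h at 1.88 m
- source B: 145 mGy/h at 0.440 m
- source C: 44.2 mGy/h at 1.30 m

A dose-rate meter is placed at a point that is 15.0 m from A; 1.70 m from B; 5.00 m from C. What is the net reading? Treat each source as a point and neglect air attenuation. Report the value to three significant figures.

Each source contributes Iᵢ·(dᵢ/rᵢ)²; contributions add.
A: 66.2 × (1.88/15.0)² = 1.040 mGy/h
B: 145 × (0.440/1.70)² = 9.713 mGy/h
C: 44.2 × (1.30/5.00)² = 2.988 mGy/h
Total = 1.040 + 9.713 + 2.988 = 13.74 mGy/h.

13.7 mGy/h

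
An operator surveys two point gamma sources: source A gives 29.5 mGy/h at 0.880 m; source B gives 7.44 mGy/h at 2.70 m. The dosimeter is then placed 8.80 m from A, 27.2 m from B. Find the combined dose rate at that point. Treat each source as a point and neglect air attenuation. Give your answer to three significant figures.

Each source contributes Iᵢ·(dᵢ/rᵢ)²; contributions add.
A: 29.5 × (0.880/8.80)² = 0.2950 mGy/h
B: 7.44 × (2.70/27.2)² = 0.07331 mGy/h
Total = 0.2950 + 0.07331 = 0.3683 mGy/h.

0.368 mGy/h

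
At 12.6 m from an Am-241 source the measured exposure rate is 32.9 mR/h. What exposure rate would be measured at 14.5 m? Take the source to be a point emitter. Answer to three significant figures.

Using I₁d₁² = I₂d₂², scaling from 12.6 m to 14.5 m:
32.9 × (12.6/14.5)² = 32.9 × 0.7551 = 24.84 mR/h.

24.8 mR/h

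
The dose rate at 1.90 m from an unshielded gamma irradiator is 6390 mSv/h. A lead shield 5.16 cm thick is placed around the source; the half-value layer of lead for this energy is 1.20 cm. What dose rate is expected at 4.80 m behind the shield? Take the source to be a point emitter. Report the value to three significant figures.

Distance alone: 6390 × (1.90/4.80)² = 6390 × 0.1567 = 1001 mSv/h.
Shield: 5.16/1.20 = 4.300 half-value layers → attenuation 2^(−4.300) = 0.05077.
Combined: 1001 × 0.05077 = 50.82 mSv/h.

50.8 mSv/h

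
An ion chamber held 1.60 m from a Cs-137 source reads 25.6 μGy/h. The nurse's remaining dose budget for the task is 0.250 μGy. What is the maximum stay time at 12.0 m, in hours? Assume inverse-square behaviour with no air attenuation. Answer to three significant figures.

By the inverse-square law, rate at 12.0 m:
(1.60/12.0)² = 0.01778, so 25.6 × 0.01778 = 0.4552 μGy/h.
Stay time = 0.250 μGy ÷ 0.4552 μGy/h = 0.5492 h.

0.549 h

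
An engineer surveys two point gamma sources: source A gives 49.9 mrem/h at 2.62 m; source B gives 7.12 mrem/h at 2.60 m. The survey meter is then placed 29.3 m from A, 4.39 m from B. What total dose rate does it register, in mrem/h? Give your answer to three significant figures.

2.90 mrem/h

By superposition, sum each source's inverse-square contribution:
A: 49.9 × (2.62/29.3)² = 0.3990 mrem/h
B: 7.12 × (2.60/4.39)² = 2.497 mrem/h
Total = 0.3990 + 2.497 = 2.896 mrem/h.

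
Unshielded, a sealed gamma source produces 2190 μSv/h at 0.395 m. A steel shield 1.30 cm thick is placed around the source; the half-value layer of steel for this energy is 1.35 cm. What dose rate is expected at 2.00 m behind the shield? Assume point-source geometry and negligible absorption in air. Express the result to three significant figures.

Distance alone: (0.395/2.00)² = 0.03901, so 2190 × 0.03901 = 85.43 μSv/h.
Shield: 1.30/1.35 = 0.9630 half-value layers → attenuation 2^(−0.9630) = 0.5130.
Combined: 85.43 × 0.5130 = 43.83 μSv/h.

43.8 μSv/h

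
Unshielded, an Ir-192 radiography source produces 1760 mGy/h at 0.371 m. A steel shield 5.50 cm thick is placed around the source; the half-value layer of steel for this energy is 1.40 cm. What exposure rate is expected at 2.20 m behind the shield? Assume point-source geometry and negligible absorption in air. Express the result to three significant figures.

Distance alone: (0.371/2.20)² = 0.02844, so 1760 × 0.02844 = 50.05 mGy/h.
Shield: 5.50/1.40 = 3.929 half-value layers → attenuation 2^(−3.929) = 0.06565.
Combined: 50.05 × 0.06565 = 3.286 mGy/h.

3.29 mGy/h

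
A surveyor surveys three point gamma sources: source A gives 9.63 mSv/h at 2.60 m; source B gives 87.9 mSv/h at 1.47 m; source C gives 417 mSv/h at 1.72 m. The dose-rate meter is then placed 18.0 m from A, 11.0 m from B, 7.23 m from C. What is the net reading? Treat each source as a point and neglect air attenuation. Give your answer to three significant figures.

25.4 mSv/h

By superposition, sum each source's inverse-square contribution:
A: 9.63 × (2.60/18.0)² = 0.2009 mSv/h
B: 87.9 × (1.47/11.0)² = 1.570 mSv/h
C: 417 × (1.72/7.23)² = 23.60 mSv/h
Total = 0.2009 + 1.570 + 23.60 = 25.37 mSv/h.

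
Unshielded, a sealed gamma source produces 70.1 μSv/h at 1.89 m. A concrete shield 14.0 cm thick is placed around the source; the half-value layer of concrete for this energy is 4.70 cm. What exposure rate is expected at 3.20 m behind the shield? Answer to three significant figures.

Distance alone: 70.1 × (1.89/3.20)² = 70.1 × 0.3488 = 24.45 μSv/h.
Shield: 14.0/4.70 = 2.979 half-value layers → attenuation 2^(−2.979) = 0.1268.
Combined: 24.45 × 0.1268 = 3.100 μSv/h.

3.10 μSv/h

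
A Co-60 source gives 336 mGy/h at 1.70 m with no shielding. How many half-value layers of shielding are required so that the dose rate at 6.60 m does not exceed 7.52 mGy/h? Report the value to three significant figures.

1.57 half-value layers

At 6.60 m, distance alone gives (1.70/6.60)² = 0.06635, so 336 × 0.06635 = 22.29 mGy/h.
Further attenuation needed: 22.29/7.52 = 2.964.
n = log₂(2.964) = 1.568 half-value layers.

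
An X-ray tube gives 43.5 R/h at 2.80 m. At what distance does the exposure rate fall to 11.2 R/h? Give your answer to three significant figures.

Since intensity falls as 1/r², d₂ = d₁·√(I₁/I₂).
I₁/I₂ = 43.5/11.2 = 3.884, so d₂ = 2.80 × √3.884 = 5.518 m.

5.52 m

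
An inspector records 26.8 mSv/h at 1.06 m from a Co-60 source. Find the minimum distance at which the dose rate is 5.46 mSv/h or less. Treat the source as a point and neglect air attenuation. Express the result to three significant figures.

Intensity scales as (d₁/d₂)², so d₂ = d₁·√(I₁/I₂).
I₁/I₂ = 26.8/5.46 = 4.908, so d₂ = 1.06 × √4.908 = 2.348 m.

2.35 m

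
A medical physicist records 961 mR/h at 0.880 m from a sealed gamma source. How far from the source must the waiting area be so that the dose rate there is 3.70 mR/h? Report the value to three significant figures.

14.2 m

By the inverse-square law, d₂ = d₁·√(I₁/I₂).
I₁/I₂ = 961/3.70 = 259.7, so d₂ = 0.880 × √259.7 = 14.18 m.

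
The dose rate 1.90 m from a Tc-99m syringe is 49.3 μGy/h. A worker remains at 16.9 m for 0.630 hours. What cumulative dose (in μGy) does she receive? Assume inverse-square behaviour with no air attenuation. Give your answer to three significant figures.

By the inverse-square law, rate at 16.9 m:
(1.90/16.9)² = 0.01264, so 49.3 × 0.01264 = 0.6232 μGy/h.
Dose = rate × time = 0.6232 μGy/h × 0.6300 h = 0.3926 μGy.

0.393 μGy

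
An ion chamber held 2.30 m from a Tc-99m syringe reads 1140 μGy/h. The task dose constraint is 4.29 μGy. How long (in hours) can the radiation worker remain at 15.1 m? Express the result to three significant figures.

0.162 h

Using I₁d₁² = I₂d₂², rate at 15.1 m:
1140 × (2.30/15.1)² = 1140 × 0.02320 = 26.45 μGy/h.
Stay time = 4.29 μGy ÷ 26.45 μGy/h = 0.1622 h.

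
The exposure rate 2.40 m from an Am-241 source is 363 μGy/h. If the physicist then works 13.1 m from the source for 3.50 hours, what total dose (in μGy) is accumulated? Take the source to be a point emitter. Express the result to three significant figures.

42.6 μGy

Applying the 1/r² law, rate at 13.1 m:
363 × (2.40/13.1)² = 363 × 0.03356 = 12.18 μGy/h.
Dose = rate × time = 12.18 μGy/h × 3.500 h = 42.63 μGy.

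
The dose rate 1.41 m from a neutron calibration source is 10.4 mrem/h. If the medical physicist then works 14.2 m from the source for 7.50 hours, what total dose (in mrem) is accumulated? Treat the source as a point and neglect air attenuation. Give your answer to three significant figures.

0.769 mrem

Using I₁d₁² = I₂d₂², rate at 14.2 m:
10.4 × (1.41/14.2)² = 10.4 × 0.009860 = 0.1025 mrem/h.
Dose = rate × time = 0.1025 mrem/h × 7.500 h = 0.7687 mrem.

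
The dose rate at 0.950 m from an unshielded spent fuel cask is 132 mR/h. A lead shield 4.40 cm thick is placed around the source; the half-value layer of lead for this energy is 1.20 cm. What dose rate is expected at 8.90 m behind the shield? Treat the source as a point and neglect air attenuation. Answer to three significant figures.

Distance alone: 132 × (0.950/8.90)² = 132 × 0.01139 = 1.503 mR/h.
Shield: 4.40/1.20 = 3.667 half-value layers → attenuation 2^(−3.667) = 0.07873.
Combined: 1.503 × 0.07873 = 0.1183 mR/h.

0.118 mR/h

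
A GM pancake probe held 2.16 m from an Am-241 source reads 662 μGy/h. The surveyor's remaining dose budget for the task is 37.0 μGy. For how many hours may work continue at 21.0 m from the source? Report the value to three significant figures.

Since intensity falls as 1/r², rate at 21.0 m:
662 × (2.16/21.0)² = 662 × 0.01058 = 7.004 μGy/h.
Stay time = 37.0 μGy ÷ 7.004 μGy/h = 5.283 h.

5.28 h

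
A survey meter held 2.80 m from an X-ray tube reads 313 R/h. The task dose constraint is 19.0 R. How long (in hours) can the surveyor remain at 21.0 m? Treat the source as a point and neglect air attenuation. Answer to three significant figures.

By the inverse-square law, rate at 21.0 m:
(2.80/21.0)² = 0.01778, so 313 × 0.01778 = 5.565 R/h.
Stay time = 19.0 R ÷ 5.565 R/h = 3.414 h.

3.41 h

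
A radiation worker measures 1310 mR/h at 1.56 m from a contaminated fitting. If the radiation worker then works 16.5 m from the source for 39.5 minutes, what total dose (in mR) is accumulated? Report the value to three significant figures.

Applying the 1/r² law, rate at 16.5 m:
(1.56/16.5)² = 0.008939, so 1310 × 0.008939 = 11.71 mR/h.
Dose = rate × time = 11.71 mR/h × 0.6583 h = 7.709 mR.

7.71 mR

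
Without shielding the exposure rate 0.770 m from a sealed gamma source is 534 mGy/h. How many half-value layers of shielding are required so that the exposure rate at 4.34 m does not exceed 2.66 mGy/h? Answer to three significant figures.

At 4.34 m, distance alone gives 534 × (0.770/4.34)² = 534 × 0.03148 = 16.81 mGy/h.
Further attenuation needed: 16.81/2.66 = 6.320.
n = log₂(6.320) = 2.660 half-value layers.

2.66 half-value layers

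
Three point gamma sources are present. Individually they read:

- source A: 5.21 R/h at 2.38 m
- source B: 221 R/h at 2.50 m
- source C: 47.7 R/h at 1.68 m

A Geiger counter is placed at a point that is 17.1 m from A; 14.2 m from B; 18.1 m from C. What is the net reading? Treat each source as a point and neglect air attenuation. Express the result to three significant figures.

7.36 R/h

By superposition, sum each source's inverse-square contribution:
A: 5.21 × (2.38/17.1)² = 0.1009 R/h
B: 221 × (2.50/14.2)² = 6.850 R/h
C: 47.7 × (1.68/18.1)² = 0.4109 R/h
Total = 0.1009 + 6.850 + 0.4109 = 7.362 R/h.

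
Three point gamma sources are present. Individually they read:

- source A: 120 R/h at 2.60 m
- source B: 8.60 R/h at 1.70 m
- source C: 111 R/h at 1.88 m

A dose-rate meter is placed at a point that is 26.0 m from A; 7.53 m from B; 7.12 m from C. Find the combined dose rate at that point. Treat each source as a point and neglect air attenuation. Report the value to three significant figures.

9.38 R/h

Each source contributes Iᵢ·(dᵢ/rᵢ)²; contributions add.
A: 120 × (2.60/26.0)² = 1.200 R/h
B: 8.60 × (1.70/7.53)² = 0.4383 R/h
C: 111 × (1.88/7.12)² = 7.739 R/h
Total = 1.200 + 0.4383 + 7.739 = 9.377 R/h.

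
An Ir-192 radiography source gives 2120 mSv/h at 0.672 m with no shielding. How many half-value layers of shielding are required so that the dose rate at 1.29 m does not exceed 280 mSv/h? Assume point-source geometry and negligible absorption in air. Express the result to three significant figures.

At 1.29 m, distance alone gives 2120 × (0.672/1.29)² = 2120 × 0.2714 = 575.4 mSv/h.
Further attenuation needed: 575.4/280 = 2.055.
n = log₂(2.055) = 1.039 half-value layers.

1.04 half-value layers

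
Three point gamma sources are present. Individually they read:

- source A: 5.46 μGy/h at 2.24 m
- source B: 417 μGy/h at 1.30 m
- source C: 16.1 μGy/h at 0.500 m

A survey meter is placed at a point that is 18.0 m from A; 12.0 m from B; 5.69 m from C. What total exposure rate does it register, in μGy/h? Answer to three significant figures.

5.10 μGy/h

By superposition, sum each source's inverse-square contribution:
A: 5.46 × (2.24/18.0)² = 0.08456 μGy/h
B: 417 × (1.30/12.0)² = 4.894 μGy/h
C: 16.1 × (0.500/5.69)² = 0.1243 μGy/h
Total = 0.08456 + 4.894 + 0.1243 = 5.103 μGy/h.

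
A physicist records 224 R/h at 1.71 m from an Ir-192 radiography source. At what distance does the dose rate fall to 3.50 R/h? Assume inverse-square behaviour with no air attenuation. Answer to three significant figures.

Applying the 1/r² law, d₂ = d₁·√(I₁/I₂).
I₁/I₂ = 224/3.50 = 64.00, so d₂ = 1.71 × √64.00 = 13.68 m.

13.7 m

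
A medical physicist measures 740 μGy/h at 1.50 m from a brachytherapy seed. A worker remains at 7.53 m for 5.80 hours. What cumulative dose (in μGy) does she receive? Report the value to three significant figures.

By the inverse-square law, rate at 7.53 m:
(1.50/7.53)² = 0.03968, so 740 × 0.03968 = 29.36 μGy/h.
Dose = rate × time = 29.36 μGy/h × 5.800 h = 170.3 μGy.

170 μGy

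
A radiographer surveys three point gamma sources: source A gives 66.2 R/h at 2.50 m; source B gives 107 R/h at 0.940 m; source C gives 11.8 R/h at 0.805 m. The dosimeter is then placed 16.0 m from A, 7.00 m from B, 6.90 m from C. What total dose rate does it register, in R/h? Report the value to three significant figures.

3.71 R/h

Each source contributes Iᵢ·(dᵢ/rᵢ)²; contributions add.
A: 66.2 × (2.50/16.0)² = 1.616 R/h
B: 107 × (0.940/7.00)² = 1.929 R/h
C: 11.8 × (0.805/6.90)² = 0.1606 R/h
Total = 1.616 + 1.929 + 0.1606 = 3.706 R/h.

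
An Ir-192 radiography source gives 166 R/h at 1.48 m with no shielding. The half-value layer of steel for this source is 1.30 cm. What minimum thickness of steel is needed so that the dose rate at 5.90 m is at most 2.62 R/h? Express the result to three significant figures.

2.59 cm

At 5.90 m, distance alone gives (1.48/5.90)² = 0.06292, so 166 × 0.06292 = 10.44 R/h.
Further attenuation needed: 10.44/2.62 = 3.985.
n = log₂(3.985) = 1.995 half-value layers.
Thickness = 1.995 × 1.30 cm = 2.594 cm.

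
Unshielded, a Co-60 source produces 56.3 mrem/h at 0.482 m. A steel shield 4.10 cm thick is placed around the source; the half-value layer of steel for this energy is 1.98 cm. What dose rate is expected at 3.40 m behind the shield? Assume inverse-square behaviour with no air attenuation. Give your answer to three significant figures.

Distance alone: (0.482/3.40)² = 0.02010, so 56.3 × 0.02010 = 1.132 mrem/h.
Shield: 4.10/1.98 = 2.071 half-value layers → attenuation 2^(−2.071) = 0.2380.
Combined: 1.132 × 0.2380 = 0.2694 mrem/h.

0.269 mrem/h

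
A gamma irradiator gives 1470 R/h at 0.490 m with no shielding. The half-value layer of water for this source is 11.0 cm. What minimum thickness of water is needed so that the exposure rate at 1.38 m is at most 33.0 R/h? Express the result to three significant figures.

27.4 cm

At 1.38 m, distance alone gives (0.490/1.38)² = 0.1261, so 1470 × 0.1261 = 185.4 R/h.
Further attenuation needed: 185.4/33.0 = 5.618.
n = log₂(5.618) = 2.490 half-value layers.
Thickness = 2.490 × 11.0 cm = 27.39 cm.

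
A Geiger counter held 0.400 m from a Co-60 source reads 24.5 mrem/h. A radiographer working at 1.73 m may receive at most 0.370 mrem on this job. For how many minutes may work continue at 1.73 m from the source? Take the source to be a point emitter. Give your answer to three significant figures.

16.9 min

By the inverse-square law, rate at 1.73 m:
(0.400/1.73)² = 0.05346, so 24.5 × 0.05346 = 1.310 mrem/h.
Stay time = 0.370 mrem ÷ 1.310 mrem/h = 0.2824 h = 16.94 min.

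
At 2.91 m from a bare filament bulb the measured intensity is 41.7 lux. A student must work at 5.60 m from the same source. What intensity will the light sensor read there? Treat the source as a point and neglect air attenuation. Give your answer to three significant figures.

Since intensity falls as 1/r², scaling from 2.91 m to 5.60 m:
(2.91/5.60)² = 0.2700, so 41.7 × 0.2700 = 11.26 lux.

11.3 lux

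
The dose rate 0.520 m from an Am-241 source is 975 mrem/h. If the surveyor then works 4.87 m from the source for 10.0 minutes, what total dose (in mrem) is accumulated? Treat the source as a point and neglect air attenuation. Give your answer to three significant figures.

1.85 mrem

Since intensity falls as 1/r², rate at 4.87 m:
(0.520/4.87)² = 0.01140, so 975 × 0.01140 = 11.12 mrem/h.
Dose = rate × time = 11.12 mrem/h × 0.1667 h = 1.854 mrem.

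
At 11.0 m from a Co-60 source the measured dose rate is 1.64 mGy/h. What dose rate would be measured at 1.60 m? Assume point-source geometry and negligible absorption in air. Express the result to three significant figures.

Applying the 1/r² law, scaling from 11.0 m to 1.60 m:
1.64 × (11.0/1.60)² = 1.64 × 47.27 = 77.52 mGy/h.

77.5 mGy/h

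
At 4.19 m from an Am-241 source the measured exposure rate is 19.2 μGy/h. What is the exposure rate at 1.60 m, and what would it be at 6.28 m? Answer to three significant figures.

132 μGy/h; 8.55 μGy/h

By the inverse-square law,
At 1.60 m: 19.2 × (4.19/1.60)² = 19.2 × 6.858 = 131.7 μGy/h
At 6.28 m: 131.7 × (1.60/6.28)² = 131.7 × 0.06491 = 8.549 μGy/h.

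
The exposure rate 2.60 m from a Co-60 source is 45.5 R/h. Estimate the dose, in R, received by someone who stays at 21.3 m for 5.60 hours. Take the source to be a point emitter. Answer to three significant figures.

3.80 R

Intensity scales as (d₁/d₂)², so rate at 21.3 m:
(2.60/21.3)² = 0.01490, so 45.5 × 0.01490 = 0.6780 R/h.
Dose = rate × time = 0.6780 R/h × 5.600 h = 3.797 R.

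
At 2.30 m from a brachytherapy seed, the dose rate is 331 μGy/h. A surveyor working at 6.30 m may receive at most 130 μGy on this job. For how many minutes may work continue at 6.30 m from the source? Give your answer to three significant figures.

Intensity scales as (d₁/d₂)², so rate at 6.30 m:
(2.30/6.30)² = 0.1333, so 331 × 0.1333 = 44.12 μGy/h.
Stay time = 130 μGy ÷ 44.12 μGy/h = 2.947 h = 176.8 min.

177 min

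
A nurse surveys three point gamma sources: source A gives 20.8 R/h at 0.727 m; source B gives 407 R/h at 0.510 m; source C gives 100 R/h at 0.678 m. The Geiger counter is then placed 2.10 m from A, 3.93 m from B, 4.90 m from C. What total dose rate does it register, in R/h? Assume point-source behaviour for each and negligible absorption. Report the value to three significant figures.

11.3 R/h

By superposition, sum each source's inverse-square contribution:
A: 20.8 × (0.727/2.10)² = 2.493 R/h
B: 407 × (0.510/3.93)² = 6.854 R/h
C: 100 × (0.678/4.90)² = 1.915 R/h
Total = 2.493 + 6.854 + 1.915 = 11.26 R/h.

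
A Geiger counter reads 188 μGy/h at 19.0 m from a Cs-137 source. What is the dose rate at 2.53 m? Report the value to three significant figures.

Since intensity falls as 1/r², the rate at 2.53 m is
188 × (19.0/2.53)² = 188 × 56.40 = 10600 μGy/h.

10600 μGy/h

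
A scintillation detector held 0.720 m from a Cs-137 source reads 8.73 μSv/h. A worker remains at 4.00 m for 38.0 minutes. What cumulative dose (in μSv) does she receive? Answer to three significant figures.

0.179 μSv

Using I₁d₁² = I₂d₂², rate at 4.00 m:
(0.720/4.00)² = 0.03240, so 8.73 × 0.03240 = 0.2829 μSv/h.
Dose = rate × time = 0.2829 μSv/h × 0.6333 h = 0.1792 μSv.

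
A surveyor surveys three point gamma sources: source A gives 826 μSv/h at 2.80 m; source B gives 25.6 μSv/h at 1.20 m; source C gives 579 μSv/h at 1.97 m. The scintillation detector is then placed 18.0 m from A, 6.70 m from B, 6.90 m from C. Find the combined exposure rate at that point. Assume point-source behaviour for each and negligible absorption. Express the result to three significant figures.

68.0 μSv/h

By superposition, sum each source's inverse-square contribution:
A: 826 × (2.80/18.0)² = 19.99 μSv/h
B: 25.6 × (1.20/6.70)² = 0.8212 μSv/h
C: 579 × (1.97/6.90)² = 47.20 μSv/h
Total = 19.99 + 0.8212 + 47.20 = 68.01 μSv/h.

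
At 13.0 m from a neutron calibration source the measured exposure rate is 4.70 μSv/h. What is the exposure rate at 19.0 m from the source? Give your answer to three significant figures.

2.20 μSv/h

By the inverse-square law, scaling from 13.0 m to 19.0 m:
4.70 × (13.0/19.0)² = 4.70 × 0.4681 = 2.200 μSv/h.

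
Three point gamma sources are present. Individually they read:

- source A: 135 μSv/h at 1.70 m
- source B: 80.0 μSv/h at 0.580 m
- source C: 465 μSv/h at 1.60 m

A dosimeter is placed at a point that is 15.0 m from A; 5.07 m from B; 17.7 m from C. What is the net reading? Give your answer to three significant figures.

6.58 μSv/h

Each source contributes Iᵢ·(dᵢ/rᵢ)²; contributions add.
A: 135 × (1.70/15.0)² = 1.734 μSv/h
B: 80.0 × (0.580/5.07)² = 1.047 μSv/h
C: 465 × (1.60/17.7)² = 3.800 μSv/h
Total = 1.734 + 1.047 + 3.800 = 6.581 μSv/h.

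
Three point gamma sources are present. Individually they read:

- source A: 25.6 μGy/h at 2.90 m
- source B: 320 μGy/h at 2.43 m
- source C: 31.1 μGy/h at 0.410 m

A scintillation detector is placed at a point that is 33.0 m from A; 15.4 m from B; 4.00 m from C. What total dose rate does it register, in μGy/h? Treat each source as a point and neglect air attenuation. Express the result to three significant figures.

8.49 μGy/h

Each source contributes Iᵢ·(dᵢ/rᵢ)²; contributions add.
A: 25.6 × (2.90/33.0)² = 0.1977 μGy/h
B: 320 × (2.43/15.4)² = 7.967 μGy/h
C: 31.1 × (0.410/4.00)² = 0.3267 μGy/h
Total = 0.1977 + 7.967 + 0.3267 = 8.491 μGy/h.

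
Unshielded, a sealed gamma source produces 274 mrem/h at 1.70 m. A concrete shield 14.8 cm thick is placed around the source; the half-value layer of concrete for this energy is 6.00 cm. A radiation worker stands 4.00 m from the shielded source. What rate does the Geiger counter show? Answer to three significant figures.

8.95 mrem/h

Distance alone: 274 × (1.70/4.00)² = 274 × 0.1806 = 49.48 mrem/h.
Shield: 14.8/6.00 = 2.467 half-value layers → attenuation 2^(−2.467) = 0.1809.
Combined: 49.48 × 0.1809 = 8.951 mrem/h.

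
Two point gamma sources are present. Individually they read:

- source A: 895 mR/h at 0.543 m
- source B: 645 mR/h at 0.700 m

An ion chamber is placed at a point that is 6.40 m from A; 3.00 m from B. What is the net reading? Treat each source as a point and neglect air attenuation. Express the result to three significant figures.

41.6 mR/h

Each source contributes Iᵢ·(dᵢ/rᵢ)²; contributions add.
A: 895 × (0.543/6.40)² = 6.443 mR/h
B: 645 × (0.700/3.00)² = 35.12 mR/h
Total = 6.443 + 35.12 = 41.56 mR/h.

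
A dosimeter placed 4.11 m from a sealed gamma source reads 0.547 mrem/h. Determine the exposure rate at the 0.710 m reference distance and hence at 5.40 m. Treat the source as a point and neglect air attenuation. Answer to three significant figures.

Applying the 1/r² law,
At 0.710 m: (4.11/0.710)² = 33.51, so 0.547 × 33.51 = 18.33 mrem/h
At 5.40 m: (0.710/5.40)² = 0.01729, so 18.33 × 0.01729 = 0.3169 mrem/h.

18.3 mrem/h; 0.317 mrem/h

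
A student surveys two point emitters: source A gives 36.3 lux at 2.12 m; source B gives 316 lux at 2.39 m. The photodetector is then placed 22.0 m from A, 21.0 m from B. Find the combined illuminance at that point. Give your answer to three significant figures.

By superposition, sum each source's inverse-square contribution:
A: 36.3 × (2.12/22.0)² = 0.3371 lux
B: 316 × (2.39/21.0)² = 4.093 lux
Total = 0.3371 + 4.093 = 4.430 lux.

4.43 lux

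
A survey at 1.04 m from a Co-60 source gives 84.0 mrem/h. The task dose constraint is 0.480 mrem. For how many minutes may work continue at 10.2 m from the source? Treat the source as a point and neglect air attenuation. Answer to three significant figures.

By the inverse-square law, rate at 10.2 m:
(1.04/10.2)² = 0.01040, so 84.0 × 0.01040 = 0.8736 mrem/h.
Stay time = 0.480 mrem ÷ 0.8736 mrem/h = 0.5495 h = 32.97 min.

33.0 min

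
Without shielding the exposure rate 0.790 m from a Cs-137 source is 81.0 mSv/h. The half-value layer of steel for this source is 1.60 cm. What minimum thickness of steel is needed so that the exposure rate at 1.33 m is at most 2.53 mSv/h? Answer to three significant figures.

5.60 cm

At 1.33 m, distance alone gives 81.0 × (0.790/1.33)² = 81.0 × 0.3528 = 28.58 mSv/h.
Further attenuation needed: 28.58/2.53 = 11.30.
n = log₂(11.30) = 3.498 half-value layers.
Thickness = 3.498 × 1.60 cm = 5.597 cm.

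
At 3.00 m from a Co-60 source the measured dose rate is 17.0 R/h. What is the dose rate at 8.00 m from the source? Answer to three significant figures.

Intensity scales as (d₁/d₂)², so scaling from 3.00 m to 8.00 m:
(3.00/8.00)² = 0.1406, so 17.0 × 0.1406 = 2.390 R/h.

2.39 R/h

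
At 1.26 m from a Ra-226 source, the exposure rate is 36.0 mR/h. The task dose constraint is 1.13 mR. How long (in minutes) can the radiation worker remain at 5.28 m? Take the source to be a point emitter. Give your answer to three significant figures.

33.1 min

Using I₁d₁² = I₂d₂², rate at 5.28 m:
(1.26/5.28)² = 0.05695, so 36.0 × 0.05695 = 2.050 mR/h.
Stay time = 1.13 mR ÷ 2.050 mR/h = 0.5512 h = 33.07 min.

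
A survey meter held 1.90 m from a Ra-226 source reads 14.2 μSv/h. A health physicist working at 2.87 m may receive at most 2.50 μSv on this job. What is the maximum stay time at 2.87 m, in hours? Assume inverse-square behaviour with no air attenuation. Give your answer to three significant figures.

0.402 h

Using I₁d₁² = I₂d₂², rate at 2.87 m:
14.2 × (1.90/2.87)² = 14.2 × 0.4383 = 6.224 μSv/h.
Stay time = 2.50 μSv ÷ 6.224 μSv/h = 0.4017 h.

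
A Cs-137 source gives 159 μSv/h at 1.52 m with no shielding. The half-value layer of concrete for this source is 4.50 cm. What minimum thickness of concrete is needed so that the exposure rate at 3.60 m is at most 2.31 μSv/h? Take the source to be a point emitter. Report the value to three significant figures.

At 3.60 m, distance alone gives 159 × (1.52/3.60)² = 159 × 0.1783 = 28.35 μSv/h.
Further attenuation needed: 28.35/2.31 = 12.27.
n = log₂(12.27) = 3.617 half-value layers.
Thickness = 3.617 × 4.50 cm = 16.28 cm.

16.3 cm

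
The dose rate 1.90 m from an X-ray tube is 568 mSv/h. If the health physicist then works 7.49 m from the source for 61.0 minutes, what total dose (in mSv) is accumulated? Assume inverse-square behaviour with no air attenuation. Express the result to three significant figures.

37.2 mSv

Since intensity falls as 1/r², rate at 7.49 m:
568 × (1.90/7.49)² = 568 × 0.06435 = 36.55 mSv/h.
Dose = rate × time = 36.55 mSv/h × 1.017 h = 37.17 mSv.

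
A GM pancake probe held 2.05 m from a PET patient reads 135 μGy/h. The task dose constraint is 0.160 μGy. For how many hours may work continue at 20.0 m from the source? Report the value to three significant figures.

0.113 h

Intensity scales as (d₁/d₂)², so rate at 20.0 m:
135 × (2.05/20.0)² = 135 × 0.01051 = 1.419 μGy/h.
Stay time = 0.160 μGy ÷ 1.419 μGy/h = 0.1128 h.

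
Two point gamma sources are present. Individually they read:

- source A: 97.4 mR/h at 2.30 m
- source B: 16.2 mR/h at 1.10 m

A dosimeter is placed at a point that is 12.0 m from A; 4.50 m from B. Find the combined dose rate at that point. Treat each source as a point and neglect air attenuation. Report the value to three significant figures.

Each source contributes Iᵢ·(dᵢ/rᵢ)²; contributions add.
A: 97.4 × (2.30/12.0)² = 3.578 mR/h
B: 16.2 × (1.10/4.50)² = 0.9680 mR/h
Total = 3.578 + 0.9680 = 4.546 mR/h.

4.55 mR/h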